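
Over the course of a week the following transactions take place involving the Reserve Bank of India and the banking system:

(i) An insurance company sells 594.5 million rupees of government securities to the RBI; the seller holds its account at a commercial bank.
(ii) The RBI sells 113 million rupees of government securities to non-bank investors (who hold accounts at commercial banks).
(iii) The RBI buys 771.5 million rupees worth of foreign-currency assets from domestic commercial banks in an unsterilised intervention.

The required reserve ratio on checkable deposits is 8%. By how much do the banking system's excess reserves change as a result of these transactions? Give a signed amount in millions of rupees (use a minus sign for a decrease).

Asset purchase (from non-banks) 594.5 million rupees: reserves +594.5M, deposits +594.5M.
Asset sale (to non-banks) 113 million rupees: reserves −113M, deposits −113M.
FX purchase 771.5 million rupees: reserves +771.5M, deposits 0.
Totals: Δreserves = +1253M, Δdeposits = +481.5M.
Δrequired reserves = 8% × +481.5M = +38.52M.
Δexcess reserves = Δreserves − Δrequired = +1253M − (+38.52M) = +1214.48 million.

+1214.48 million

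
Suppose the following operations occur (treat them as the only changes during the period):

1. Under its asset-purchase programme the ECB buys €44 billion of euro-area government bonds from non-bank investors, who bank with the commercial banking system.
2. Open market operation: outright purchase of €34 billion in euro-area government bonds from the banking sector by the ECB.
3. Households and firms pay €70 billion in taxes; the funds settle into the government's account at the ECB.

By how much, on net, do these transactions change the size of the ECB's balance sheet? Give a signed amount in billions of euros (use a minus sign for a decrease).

ECB balance sheet:
  Assets:      Securities +€78B
  Liabilities: Bank reserves +€8B, Government deposits +€70B
Change in total ECB assets = +€78 billion.

+€78 billion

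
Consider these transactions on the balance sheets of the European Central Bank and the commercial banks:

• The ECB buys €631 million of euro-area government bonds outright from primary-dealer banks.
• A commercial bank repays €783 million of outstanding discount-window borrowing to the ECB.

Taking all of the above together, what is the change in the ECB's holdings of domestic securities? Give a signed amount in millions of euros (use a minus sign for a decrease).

+€631 million

OMO purchase (from banks) €631 million: securities added to the ECB's portfolio → +€631M.
Discount-window repayment €783 million: the ECB's securities portfolio is untouched → 0.
Net: 631 + 0 = +€631 million.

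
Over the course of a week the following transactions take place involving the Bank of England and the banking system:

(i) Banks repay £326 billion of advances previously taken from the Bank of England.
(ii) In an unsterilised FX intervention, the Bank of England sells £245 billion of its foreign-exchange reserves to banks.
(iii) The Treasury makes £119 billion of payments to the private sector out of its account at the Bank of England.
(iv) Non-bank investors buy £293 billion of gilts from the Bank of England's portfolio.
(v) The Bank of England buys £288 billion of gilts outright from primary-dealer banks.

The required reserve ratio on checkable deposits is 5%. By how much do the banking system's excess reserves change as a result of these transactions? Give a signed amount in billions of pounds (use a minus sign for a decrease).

Discount-window repayment £326 billion: reserves −£326B, deposits 0.
FX sale £245 billion: reserves −£245B, deposits 0.
Government spending £119 billion: reserves +£119B, deposits +£119B.
Asset sale (to non-banks) £293 billion: reserves −£293B, deposits −£293B.
OMO purchase (from banks) £288 billion: reserves +£288B, deposits 0.
Totals: Δreserves = −£457B, Δdeposits = −£174B.
Δrequired reserves = 5% × −£174B = −£8.7B.
Δexcess reserves = Δreserves − Δrequired = −£457B − (−£8.7B) = -£448.3 billion.

-£448.3 billion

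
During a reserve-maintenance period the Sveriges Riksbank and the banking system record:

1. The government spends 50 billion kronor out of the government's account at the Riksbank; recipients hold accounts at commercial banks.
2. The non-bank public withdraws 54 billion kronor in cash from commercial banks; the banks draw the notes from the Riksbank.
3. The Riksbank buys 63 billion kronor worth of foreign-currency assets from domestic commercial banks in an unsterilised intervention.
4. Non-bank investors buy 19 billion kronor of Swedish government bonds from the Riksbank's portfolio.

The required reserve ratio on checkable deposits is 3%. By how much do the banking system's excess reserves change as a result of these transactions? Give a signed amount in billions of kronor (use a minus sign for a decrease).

Government spending 50 billion kronor: reserves +50B, deposits +50B.
Currency withdrawal 54 billion kronor: reserves −54B, deposits −54B.
FX purchase 63 billion kronor: reserves +63B, deposits 0.
Asset sale (to non-banks) 19 billion kronor: reserves −19B, deposits −19B.
Totals: Δreserves = +40B, Δdeposits = −23B.
Δrequired reserves = 3% × −23B = −0.69B.
Δexcess reserves = Δreserves − Δrequired = +40B − (−0.69B) = +40.69 billion.

+40.69 billion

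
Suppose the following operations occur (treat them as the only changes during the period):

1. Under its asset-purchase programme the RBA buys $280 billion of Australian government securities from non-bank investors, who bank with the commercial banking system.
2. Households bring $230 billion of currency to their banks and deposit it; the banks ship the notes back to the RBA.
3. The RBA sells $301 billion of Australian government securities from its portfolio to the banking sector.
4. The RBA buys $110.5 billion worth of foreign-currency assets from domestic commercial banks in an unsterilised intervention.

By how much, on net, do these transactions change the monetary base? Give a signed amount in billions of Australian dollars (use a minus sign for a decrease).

+$89.5 billion

Asset purchase (from non-banks) $280 billion: RBA balance sheet expands → +$280B.
Currency deposit $230 billion: just a shift between currency and reserves — both are base money → 0.
OMO sale (to banks) $301 billion: RBA balance sheet contracts → −$301B.
FX purchase $110.5 billion: RBA balance sheet expands → +$110.5B.
Net: 280 + 0 − 301 + 110.5 = +$89.5 billion.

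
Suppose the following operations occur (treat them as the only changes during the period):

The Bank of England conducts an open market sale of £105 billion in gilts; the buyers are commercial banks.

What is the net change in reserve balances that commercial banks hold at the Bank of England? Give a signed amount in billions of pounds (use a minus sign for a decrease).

OMO sale (to banks) £105 billion: the buying banks pay out of their reserve balances → −£105B.

-£105 billion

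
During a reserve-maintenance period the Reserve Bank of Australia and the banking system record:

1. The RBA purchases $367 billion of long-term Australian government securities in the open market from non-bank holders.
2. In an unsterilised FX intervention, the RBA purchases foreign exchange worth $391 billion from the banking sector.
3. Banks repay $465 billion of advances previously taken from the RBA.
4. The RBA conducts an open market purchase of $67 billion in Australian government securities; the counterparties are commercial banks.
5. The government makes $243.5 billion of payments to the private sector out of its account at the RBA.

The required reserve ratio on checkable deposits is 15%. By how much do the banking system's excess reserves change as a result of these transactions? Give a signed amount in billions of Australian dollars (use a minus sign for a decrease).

Asset purchase (from non-banks) $367 billion: reserves +$367B, deposits +$367B.
FX purchase $391 billion: reserves +$391B, deposits 0.
Discount-window repayment $465 billion: reserves −$465B, deposits 0.
OMO purchase (from banks) $67 billion: reserves +$67B, deposits 0.
Government spending $243.5 billion: reserves +$243.5B, deposits +$243.5B.
Totals: Δreserves = +$603.5B, Δdeposits = +$610.5B.
Δrequired reserves = 15% × +$610.5B = +$91.575B.
Δexcess reserves = Δreserves − Δrequired = +$603.5B − (+$91.575B) = +$511.925 billion.

+$511.925 billion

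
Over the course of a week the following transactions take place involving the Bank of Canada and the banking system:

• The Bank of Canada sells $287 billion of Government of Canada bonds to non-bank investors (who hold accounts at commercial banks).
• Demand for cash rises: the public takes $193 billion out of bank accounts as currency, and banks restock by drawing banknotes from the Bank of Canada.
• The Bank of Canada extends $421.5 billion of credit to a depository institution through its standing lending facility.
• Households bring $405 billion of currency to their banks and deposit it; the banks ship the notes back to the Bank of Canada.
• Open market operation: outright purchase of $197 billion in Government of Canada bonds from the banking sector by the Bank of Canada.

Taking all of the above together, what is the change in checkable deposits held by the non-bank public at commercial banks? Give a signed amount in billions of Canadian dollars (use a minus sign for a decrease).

-$75 billion

Asset sale (to non-banks) $287 billion: non-bank counterparties' bank balances fall → −$287B.
Currency withdrawal $193 billion: non-bank counterparties' bank balances fall → −$193B.
Discount-window loan $421.5 billion: the counterparty is a bank, so public deposits are unchanged → 0.
Currency deposit $405 billion: non-bank counterparties' bank balances rise → +$405B.
OMO purchase (from banks) $197 billion: the counterparty is a bank, so public deposits are unchanged → 0.
Net: −287 − 193 + 0 + 405 + 0 = -$75 billion.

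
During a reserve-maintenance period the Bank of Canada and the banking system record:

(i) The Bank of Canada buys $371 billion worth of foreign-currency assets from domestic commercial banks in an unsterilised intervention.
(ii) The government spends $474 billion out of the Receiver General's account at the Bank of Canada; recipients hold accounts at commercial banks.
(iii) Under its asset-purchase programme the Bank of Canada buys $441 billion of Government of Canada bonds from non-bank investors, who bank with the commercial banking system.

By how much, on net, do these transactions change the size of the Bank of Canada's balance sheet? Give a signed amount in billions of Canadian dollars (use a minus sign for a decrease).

Bank of Canada balance sheet:
  Assets:      Securities +$441B, Foreign assets +$371B
  Liabilities: Bank reserves +$1286B, Government deposits −$474B
Commercial banking system:
  Assets:      Reserves at CB +$1286B, Foreign assets −$371B
  Liabilities: Checkable deposits +$915B
Change in total Bank of Canada assets = +$812 billion.

+$812 billion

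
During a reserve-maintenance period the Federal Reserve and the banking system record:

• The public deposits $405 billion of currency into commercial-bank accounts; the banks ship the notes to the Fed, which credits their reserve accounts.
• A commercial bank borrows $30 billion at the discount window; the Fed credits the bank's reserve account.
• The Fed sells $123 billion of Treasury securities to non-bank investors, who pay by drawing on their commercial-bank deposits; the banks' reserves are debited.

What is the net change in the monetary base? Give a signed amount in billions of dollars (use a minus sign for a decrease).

-$93 billion

Currency deposit $405 billion: just a shift between currency and reserves — both are base money → 0.
Discount-window loan $30 billion: Fed balance sheet expands → +$30B.
Asset sale (to non-banks) $123 billion: Fed balance sheet contracts → −$123B.
Net: 0 + 30 − 123 = -$93 billion.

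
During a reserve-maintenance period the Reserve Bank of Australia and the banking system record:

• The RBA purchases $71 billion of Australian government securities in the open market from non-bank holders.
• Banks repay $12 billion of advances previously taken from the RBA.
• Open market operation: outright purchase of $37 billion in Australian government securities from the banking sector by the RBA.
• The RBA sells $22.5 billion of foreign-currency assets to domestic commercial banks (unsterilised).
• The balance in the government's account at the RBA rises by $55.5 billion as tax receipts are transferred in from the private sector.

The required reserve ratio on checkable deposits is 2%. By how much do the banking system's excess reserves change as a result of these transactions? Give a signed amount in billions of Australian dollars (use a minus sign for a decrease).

+$17.69 billion

Asset purchase (from non-banks) $71 billion: reserves +$71B, deposits +$71B.
Discount-window repayment $12 billion: reserves −$12B, deposits 0.
OMO purchase (from banks) $37 billion: reserves +$37B, deposits 0.
FX sale $22.5 billion: reserves −$22.5B, deposits 0.
Government account inflow $55.5 billion: reserves −$55.5B, deposits −$55.5B.
Totals: Δreserves = +$18B, Δdeposits = +$15.5B.
Δrequired reserves = 2% × +$15.5B = +$0.31B.
Δexcess reserves = Δreserves − Δrequired = +$18B − (+$0.31B) = +$17.69 billion.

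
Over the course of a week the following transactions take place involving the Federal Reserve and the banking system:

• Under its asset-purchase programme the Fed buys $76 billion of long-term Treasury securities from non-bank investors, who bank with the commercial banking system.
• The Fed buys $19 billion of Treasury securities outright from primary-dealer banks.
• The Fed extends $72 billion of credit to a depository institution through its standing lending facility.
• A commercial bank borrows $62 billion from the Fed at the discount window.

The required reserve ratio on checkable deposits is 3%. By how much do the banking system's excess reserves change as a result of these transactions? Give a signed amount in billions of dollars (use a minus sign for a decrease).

+$226.72 billion

Asset purchase (from non-banks) $76 billion: reserves +$76B, deposits +$76B.
OMO purchase (from banks) $19 billion: reserves +$19B, deposits 0.
Discount-window loan $72 billion: reserves +$72B, deposits 0.
Discount-window loan $62 billion: reserves +$62B, deposits 0.
Totals: Δreserves = +$229B, Δdeposits = +$76B.
Δrequired reserves = 3% × +$76B = +$2.28B.
Δexcess reserves = Δreserves − Δrequired = +$229B − (+$2.28B) = +$226.72 billion.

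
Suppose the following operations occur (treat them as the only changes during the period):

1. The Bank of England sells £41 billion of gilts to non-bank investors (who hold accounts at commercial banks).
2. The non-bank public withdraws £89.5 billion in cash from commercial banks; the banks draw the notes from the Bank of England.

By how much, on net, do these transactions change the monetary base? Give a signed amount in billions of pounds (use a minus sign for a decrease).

-£41 billion

Asset sale (to non-banks) £41 billion: Bank of England balance sheet contracts → −£41B.
Currency withdrawal £89.5 billion: just a shift between currency and reserves — both are base money → 0.
Net: −41 + 0 = -£41 billion.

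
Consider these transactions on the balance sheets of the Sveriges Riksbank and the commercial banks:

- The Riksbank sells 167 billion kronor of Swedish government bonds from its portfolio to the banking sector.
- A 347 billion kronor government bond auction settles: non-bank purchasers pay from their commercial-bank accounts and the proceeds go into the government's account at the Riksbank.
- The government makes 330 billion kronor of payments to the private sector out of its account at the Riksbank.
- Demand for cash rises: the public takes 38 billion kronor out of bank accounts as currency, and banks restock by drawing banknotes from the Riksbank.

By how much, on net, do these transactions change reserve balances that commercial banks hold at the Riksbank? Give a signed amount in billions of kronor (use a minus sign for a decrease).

-222 billion

Riksbank balance sheet:
  Assets:      Securities −167B
  Liabilities: Bank reserves −222B, Currency in circulation +38B, Government deposits +17B
Commercial banking system:
  Assets:      Reserves at CB −222B, Securities +167B
  Liabilities: Checkable deposits −55B
So the change in reserve balances that commercial banks hold at the Riksbank is -222 billion.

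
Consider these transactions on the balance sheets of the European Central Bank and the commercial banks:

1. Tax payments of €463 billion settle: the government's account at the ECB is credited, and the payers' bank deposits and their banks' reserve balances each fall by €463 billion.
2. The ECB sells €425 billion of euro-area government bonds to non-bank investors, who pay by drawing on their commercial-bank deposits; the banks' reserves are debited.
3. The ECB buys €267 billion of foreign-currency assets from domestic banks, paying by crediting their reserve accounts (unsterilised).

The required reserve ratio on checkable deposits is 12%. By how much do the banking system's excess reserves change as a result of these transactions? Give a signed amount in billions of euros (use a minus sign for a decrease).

Government account inflow €463 billion: reserves −€463B, deposits −€463B.
Asset sale (to non-banks) €425 billion: reserves −€425B, deposits −€425B.
FX purchase €267 billion: reserves +€267B, deposits 0.
Totals: Δreserves = −€621B, Δdeposits = −€888B.
Δrequired reserves = 12% × −€888B = −€106.56B.
Δexcess reserves = Δreserves − Δrequired = −€621B − (−€106.56B) = -€514.44 billion.

-€514.44 billion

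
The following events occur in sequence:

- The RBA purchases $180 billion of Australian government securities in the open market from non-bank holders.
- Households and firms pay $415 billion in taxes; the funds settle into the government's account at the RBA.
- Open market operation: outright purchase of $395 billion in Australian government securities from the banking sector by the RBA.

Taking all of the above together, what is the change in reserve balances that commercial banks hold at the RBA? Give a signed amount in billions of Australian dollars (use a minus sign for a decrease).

+$160 billion

RBA balance sheet:
  Assets:      Securities +$575B
  Liabilities: Bank reserves +$160B, Government deposits +$415B
Commercial banking system:
  Assets:      Reserves at CB +$160B, Securities −$395B
  Liabilities: Checkable deposits −$235B
So the change in reserve balances that commercial banks hold at the RBA is +$160 billion.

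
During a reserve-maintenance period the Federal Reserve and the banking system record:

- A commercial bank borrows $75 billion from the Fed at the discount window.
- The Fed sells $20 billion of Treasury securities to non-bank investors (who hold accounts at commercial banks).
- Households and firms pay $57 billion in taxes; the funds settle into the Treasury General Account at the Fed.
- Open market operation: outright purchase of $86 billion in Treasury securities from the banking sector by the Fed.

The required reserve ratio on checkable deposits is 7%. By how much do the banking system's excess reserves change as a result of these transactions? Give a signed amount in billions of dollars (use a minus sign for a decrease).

Discount-window loan $75 billion: reserves +$75B, deposits 0.
Asset sale (to non-banks) $20 billion: reserves −$20B, deposits −$20B.
Government account inflow $57 billion: reserves −$57B, deposits −$57B.
OMO purchase (from banks) $86 billion: reserves +$86B, deposits 0.
Totals: Δreserves = +$84B, Δdeposits = −$77B.
Δrequired reserves = 7% × −$77B = −$5.39B.
Δexcess reserves = Δreserves − Δrequired = +$84B − (−$5.39B) = +$89.39 billion.

+$89.39 billion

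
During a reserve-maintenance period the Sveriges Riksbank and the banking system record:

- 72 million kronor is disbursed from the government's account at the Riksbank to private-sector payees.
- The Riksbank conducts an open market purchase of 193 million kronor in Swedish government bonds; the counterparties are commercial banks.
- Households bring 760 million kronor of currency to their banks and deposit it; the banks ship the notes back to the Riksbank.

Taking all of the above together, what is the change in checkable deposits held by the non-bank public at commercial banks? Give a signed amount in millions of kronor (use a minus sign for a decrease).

+832 million

Government spending 72 million kronor: non-bank counterparties' bank balances rise → +72M.
OMO purchase (from banks) 193 million kronor: the counterparty is a bank, so public deposits are unchanged → 0.
Currency deposit 760 million kronor: non-bank counterparties' bank balances rise → +760M.
Net: 72 + 0 + 760 = +832 million.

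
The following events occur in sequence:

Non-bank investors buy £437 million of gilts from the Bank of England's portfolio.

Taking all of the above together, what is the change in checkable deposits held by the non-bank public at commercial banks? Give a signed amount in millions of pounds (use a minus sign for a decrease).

-£437 million

Asset sale (to non-banks) £437 million: non-bank counterparties' bank balances fall → −£437M.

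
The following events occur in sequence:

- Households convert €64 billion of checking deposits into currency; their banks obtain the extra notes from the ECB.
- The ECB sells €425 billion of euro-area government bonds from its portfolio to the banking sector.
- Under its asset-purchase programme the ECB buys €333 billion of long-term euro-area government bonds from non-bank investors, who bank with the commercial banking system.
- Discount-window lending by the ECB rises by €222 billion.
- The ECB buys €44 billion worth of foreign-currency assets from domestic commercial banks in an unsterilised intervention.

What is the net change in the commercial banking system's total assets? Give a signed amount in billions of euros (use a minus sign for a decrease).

+€491 billion

ECB balance sheet:
  Assets:      Securities −€92B, Loans to banks +€222B, Foreign assets +€44B
  Liabilities: Bank reserves +€110B, Currency in circulation +€64B
Commercial banking system:
  Assets:      Reserves at CB +€110B, Securities +€425B, Foreign assets −€44B
  Liabilities: Checkable deposits +€269B, Borrowings from CB +€222B
Change in total bank assets = +€491 billion.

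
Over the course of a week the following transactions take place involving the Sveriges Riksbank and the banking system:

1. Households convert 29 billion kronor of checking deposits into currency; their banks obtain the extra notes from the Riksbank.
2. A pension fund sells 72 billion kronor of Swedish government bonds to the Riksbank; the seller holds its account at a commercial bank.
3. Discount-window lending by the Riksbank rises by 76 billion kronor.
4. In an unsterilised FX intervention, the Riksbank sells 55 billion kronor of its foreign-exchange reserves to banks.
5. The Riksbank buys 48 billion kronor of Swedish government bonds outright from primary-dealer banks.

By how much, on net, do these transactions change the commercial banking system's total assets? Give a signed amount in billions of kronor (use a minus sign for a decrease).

+119 billion

Riksbank balance sheet:
  Assets:      Securities +120B, Loans to banks +76B, Foreign assets −55B
  Liabilities: Bank reserves +112B, Currency in circulation +29B
Commercial banking system:
  Assets:      Reserves at CB +112B, Securities −48B, Foreign assets +55B
  Liabilities: Checkable deposits +43B, Borrowings from CB +76B
Change in total bank assets = +119 billion.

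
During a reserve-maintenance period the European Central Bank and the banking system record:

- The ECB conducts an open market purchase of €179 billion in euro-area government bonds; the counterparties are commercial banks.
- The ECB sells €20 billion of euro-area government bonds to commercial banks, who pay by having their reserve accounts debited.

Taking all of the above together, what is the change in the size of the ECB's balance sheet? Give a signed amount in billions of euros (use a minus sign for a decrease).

+€159 billion

OMO purchase (from banks) €179 billion: an ECB asset is acquired → +€179B.
OMO sale (to banks) €20 billion: an ECB asset is shed → −€20B.
Net: 179 − 20 = +€159 billion.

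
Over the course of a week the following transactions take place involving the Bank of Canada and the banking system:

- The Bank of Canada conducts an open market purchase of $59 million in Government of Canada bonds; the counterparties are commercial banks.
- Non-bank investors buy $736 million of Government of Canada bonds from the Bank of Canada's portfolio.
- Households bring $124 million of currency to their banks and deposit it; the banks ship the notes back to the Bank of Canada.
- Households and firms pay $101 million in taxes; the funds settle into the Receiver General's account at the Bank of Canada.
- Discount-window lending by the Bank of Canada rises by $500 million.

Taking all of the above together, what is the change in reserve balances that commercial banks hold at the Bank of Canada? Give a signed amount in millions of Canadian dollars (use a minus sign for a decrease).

-$154 million

OMO purchase (from banks) $59 million: the Bank of Canada pays by crediting reserve accounts → +$59M.
Asset sale (to non-banks) $736 million: the non-bank buyers' banks settle from reserves → −$736M.
Currency deposit $124 million: returned notes are swapped for reserve credit → +$124M.
Government account inflow $101 million: funds move from bank reserves into the government account → −$101M.
Discount-window loan $500 million: the loan is credited to the bank's reserve account → +$500M.
Net: 59 − 736 + 124 − 101 + 500 = -$154 million.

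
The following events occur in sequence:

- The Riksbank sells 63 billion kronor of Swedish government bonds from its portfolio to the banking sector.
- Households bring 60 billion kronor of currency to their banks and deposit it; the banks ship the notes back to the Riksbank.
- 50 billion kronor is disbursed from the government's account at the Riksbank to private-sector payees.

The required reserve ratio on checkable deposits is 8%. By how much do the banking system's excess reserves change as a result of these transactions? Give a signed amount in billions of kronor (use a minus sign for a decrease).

OMO sale (to banks) 63 billion kronor: reserves −63B, deposits 0.
Currency deposit 60 billion kronor: reserves +60B, deposits +60B.
Government spending 50 billion kronor: reserves +50B, deposits +50B.
Totals: Δreserves = +47B, Δdeposits = +110B.
Δrequired reserves = 8% × +110B = +8.8B.
Δexcess reserves = Δreserves − Δrequired = +47B − (+8.8B) = +38.2 billion.

+38.2 billion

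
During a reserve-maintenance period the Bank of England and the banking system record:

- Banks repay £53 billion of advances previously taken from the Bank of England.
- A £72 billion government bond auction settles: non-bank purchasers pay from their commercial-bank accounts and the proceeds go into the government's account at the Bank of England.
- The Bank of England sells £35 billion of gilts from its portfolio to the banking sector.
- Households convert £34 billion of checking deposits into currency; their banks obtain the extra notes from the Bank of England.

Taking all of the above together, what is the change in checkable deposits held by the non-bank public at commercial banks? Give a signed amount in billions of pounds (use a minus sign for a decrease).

Discount-window repayment £53 billion: the counterparty is a bank, so public deposits are unchanged → 0.
Government account inflow £72 billion: non-bank counterparties' bank balances fall → −£72B.
OMO sale (to banks) £35 billion: the counterparty is a bank, so public deposits are unchanged → 0.
Currency withdrawal £34 billion: non-bank counterparties' bank balances fall → −£34B.
Net: 0 − 72 + 0 − 34 = -£106 billion.

-£106 billion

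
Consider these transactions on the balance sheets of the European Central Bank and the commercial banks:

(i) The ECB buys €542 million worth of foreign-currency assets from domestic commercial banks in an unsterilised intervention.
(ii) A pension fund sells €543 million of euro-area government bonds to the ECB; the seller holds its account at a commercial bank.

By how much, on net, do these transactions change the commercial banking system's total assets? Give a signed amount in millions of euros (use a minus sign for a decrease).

FX purchase €542 million: just an asset swap on bank balance sheets → 0.
Asset purchase (from non-banks) €543 million: bank balance sheets expand → +€543M.
Net: 0 + 543 = +€543 million.

+€543 million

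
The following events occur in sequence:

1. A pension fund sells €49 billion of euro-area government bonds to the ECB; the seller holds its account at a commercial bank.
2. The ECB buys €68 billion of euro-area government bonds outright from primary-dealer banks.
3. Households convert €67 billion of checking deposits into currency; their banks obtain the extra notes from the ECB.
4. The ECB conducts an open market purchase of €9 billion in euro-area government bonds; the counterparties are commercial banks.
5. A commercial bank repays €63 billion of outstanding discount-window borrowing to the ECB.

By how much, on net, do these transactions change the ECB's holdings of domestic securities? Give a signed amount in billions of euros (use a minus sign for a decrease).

ECB balance sheet:
  Assets:      Securities +€126B, Loans to banks −€63B
  Liabilities: Bank reserves −€4B, Currency in circulation +€67B
So the change in the ECB's holdings of domestic securities is +€126 billion.

+€126 billion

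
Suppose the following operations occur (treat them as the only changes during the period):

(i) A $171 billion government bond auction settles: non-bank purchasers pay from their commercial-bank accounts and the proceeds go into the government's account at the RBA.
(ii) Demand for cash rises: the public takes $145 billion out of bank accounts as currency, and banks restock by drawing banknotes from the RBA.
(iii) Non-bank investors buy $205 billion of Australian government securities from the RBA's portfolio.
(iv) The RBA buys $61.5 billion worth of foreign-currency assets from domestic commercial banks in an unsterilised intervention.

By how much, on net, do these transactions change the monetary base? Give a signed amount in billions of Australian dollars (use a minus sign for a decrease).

-$314.5 billion

Government account inflow $171 billion: reserves shift to a non-base liability → −$171B.
Currency withdrawal $145 billion: just a shift between currency and reserves — both are base money → 0.
Asset sale (to non-banks) $205 billion: RBA balance sheet contracts → −$205B.
FX purchase $61.5 billion: RBA balance sheet expands → +$61.5B.
Net: −171 + 0 − 205 + 61.5 = -$314.5 billion.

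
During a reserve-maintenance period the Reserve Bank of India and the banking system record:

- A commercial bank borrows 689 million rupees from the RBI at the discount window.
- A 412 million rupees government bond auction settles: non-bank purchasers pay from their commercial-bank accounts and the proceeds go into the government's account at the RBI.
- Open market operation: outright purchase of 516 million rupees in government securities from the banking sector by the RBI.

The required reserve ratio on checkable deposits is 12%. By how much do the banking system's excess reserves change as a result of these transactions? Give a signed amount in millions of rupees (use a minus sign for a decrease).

Discount-window loan 689 million rupees: reserves +689M, deposits 0.
Government account inflow 412 million rupees: reserves −412M, deposits −412M.
OMO purchase (from banks) 516 million rupees: reserves +516M, deposits 0.
Totals: Δreserves = +793M, Δdeposits = −412M.
Δrequired reserves = 12% × −412M = −49.44M.
Δexcess reserves = Δreserves − Δrequired = +793M − (−49.44M) = +842.44 million.

+842.44 million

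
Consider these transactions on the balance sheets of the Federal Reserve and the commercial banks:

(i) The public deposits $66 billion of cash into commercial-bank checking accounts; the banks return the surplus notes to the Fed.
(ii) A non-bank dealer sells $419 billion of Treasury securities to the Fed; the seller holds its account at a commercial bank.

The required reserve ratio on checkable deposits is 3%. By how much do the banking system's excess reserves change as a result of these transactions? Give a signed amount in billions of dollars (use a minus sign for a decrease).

Currency deposit $66 billion: reserves +$66B, deposits +$66B.
Asset purchase (from non-banks) $419 billion: reserves +$419B, deposits +$419B.
Totals: Δreserves = +$485B, Δdeposits = +$485B.
Δrequired reserves = 3% × +$485B = +$14.55B.
Δexcess reserves = Δreserves − Δrequired = +$485B − (+$14.55B) = +$470.45 billion.

+$470.45 billion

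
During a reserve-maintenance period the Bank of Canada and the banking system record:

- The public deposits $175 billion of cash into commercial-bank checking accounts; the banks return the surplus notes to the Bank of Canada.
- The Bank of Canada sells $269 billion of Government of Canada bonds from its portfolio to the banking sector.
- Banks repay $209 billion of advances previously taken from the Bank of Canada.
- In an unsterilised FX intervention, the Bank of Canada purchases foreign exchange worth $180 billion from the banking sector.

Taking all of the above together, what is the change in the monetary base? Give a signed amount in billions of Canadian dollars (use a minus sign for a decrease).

-$298 billion

Bank of Canada balance sheet:
  Assets:      Securities −$269B, Loans to banks −$209B, Foreign assets +$180B
  Liabilities: Bank reserves −$123B, Currency in circulation −$175B
Commercial banking system:
  Assets:      Reserves at CB −$123B, Securities +$269B, Foreign assets −$180B
  Liabilities: Checkable deposits +$175B, Borrowings from CB −$209B
Monetary base = currency + reserves: −$175B + (−$123B) = -$298 billion.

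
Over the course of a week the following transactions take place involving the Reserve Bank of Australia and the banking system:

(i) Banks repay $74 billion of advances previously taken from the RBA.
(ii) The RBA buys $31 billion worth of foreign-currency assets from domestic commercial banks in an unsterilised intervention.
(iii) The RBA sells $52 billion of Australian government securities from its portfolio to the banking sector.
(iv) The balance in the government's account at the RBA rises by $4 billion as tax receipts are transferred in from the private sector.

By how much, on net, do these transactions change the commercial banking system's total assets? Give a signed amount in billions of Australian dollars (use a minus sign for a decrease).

Discount-window repayment $74 billion: bank balance sheets shrink → −$74B.
FX purchase $31 billion: just an asset swap on bank balance sheets → 0.
OMO sale (to banks) $52 billion: just an asset swap on bank balance sheets → 0.
Government account inflow $4 billion: bank balance sheets shrink → −$4B.
Net: −74 + 0 + 0 − 4 = -$78 billion.

-$78 billion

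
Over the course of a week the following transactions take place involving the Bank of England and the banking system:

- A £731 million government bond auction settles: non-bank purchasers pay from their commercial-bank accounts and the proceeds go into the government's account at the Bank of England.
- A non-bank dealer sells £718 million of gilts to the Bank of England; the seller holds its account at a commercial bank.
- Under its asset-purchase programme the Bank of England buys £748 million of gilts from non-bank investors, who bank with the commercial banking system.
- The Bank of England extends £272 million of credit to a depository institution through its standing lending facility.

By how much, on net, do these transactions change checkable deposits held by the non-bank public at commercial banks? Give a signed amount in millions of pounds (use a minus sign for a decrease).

Government account inflow £731 million: non-bank counterparties' bank balances fall → −£731M.
Asset purchase (from non-banks) £718 million: non-bank counterparties' bank balances rise → +£718M.
Asset purchase (from non-banks) £748 million: non-bank counterparties' bank balances rise → +£748M.
Discount-window loan £272 million: the counterparty is a bank, so public deposits are unchanged → 0.
Net: −731 + 718 + 748 + 0 = +£735 million.

+£735 million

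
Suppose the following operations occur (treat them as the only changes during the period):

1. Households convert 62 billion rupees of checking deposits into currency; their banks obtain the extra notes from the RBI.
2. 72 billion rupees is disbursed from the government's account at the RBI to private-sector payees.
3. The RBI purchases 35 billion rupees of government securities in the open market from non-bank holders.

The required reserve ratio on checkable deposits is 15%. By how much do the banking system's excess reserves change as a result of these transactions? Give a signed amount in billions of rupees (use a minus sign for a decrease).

+38.25 billion

Currency withdrawal 62 billion rupees: reserves −62B, deposits −62B.
Government spending 72 billion rupees: reserves +72B, deposits +72B.
Asset purchase (from non-banks) 35 billion rupees: reserves +35B, deposits +35B.
Totals: Δreserves = +45B, Δdeposits = +45B.
Δrequired reserves = 15% × +45B = +6.75B.
Δexcess reserves = Δreserves − Δrequired = +45B − (+6.75B) = +38.25 billion.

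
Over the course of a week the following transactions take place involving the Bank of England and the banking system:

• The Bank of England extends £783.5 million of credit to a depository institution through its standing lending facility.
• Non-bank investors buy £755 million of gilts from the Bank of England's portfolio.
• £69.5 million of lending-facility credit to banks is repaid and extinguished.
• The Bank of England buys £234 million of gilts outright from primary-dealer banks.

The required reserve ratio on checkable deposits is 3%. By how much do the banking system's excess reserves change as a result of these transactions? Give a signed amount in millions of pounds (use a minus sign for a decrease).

Discount-window loan £783.5 million: reserves +£783.5M, deposits 0.
Asset sale (to non-banks) £755 million: reserves −£755M, deposits −£755M.
Discount-window repayment £69.5 million: reserves −£69.5M, deposits 0.
OMO purchase (from banks) £234 million: reserves +£234M, deposits 0.
Totals: Δreserves = +£193M, Δdeposits = −£755M.
Δrequired reserves = 3% × −£755M = −£22.65M.
Δexcess reserves = Δreserves − Δrequired = +£193M − (−£22.65M) = +£215.65 million.

+£215.65 million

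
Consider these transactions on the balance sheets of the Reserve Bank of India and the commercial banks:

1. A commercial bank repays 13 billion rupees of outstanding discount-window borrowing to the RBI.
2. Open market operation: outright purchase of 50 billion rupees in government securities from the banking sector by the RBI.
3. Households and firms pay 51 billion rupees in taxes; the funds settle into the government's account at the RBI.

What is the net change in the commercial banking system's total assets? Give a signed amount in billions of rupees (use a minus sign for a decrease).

-64 billion

Discount-window repayment 13 billion rupees: bank balance sheets shrink → −13B.
OMO purchase (from banks) 50 billion rupees: just an asset swap on bank balance sheets → 0.
Government account inflow 51 billion rupees: bank balance sheets shrink → −51B.
Net: −13 + 0 − 51 = -64 billion.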